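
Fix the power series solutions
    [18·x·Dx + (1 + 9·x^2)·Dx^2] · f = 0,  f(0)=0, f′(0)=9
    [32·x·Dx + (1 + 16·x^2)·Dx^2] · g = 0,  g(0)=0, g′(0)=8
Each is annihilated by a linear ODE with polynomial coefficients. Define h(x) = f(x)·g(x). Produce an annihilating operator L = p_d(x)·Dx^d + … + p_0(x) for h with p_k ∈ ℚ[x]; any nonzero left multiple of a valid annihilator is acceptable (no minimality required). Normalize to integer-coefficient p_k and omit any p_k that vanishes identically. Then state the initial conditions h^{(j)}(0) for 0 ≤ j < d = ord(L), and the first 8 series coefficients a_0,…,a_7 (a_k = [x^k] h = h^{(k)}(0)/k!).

f: a_k = 0, 9, 0, -27, 0, 729/5, 0, -6561/7, …
g: a_k = 0, 8, 0, -128/3, 0, 2048/5, 0, -32768/7, …
L₀ := L_f ⊗_s L_g (sym. prod.), ord ≤ 4.
L = (-3456·x - 144000·x^3 - 1327104·x^5 + 4147200·x^7 + 71663616·x^9)·Dx + (-100 - 11532·x^2 - 259200·x^4 - 1161216·x^6 + 14515200·x^8 + 107495424·x^10)·Dx^2 + (-200·x - 7880·x^3 - 86400·x^5 + 194112·x^7 + 8294400·x^9 + 35831808·x^11)·Dx^3 + (-1 - 50·x^2 - 769·x^4 + 110736·x^8 + 1036800·x^10 + 2985984·x^12)·Dx^4  (order 4).
h: a_k = 0, 0, 72, 0, -600, 0, 30024/5, 0, …
ICs: h(0) = 0, h′(0) = 0, h′′(0) = 144, h′′′(0) = 0.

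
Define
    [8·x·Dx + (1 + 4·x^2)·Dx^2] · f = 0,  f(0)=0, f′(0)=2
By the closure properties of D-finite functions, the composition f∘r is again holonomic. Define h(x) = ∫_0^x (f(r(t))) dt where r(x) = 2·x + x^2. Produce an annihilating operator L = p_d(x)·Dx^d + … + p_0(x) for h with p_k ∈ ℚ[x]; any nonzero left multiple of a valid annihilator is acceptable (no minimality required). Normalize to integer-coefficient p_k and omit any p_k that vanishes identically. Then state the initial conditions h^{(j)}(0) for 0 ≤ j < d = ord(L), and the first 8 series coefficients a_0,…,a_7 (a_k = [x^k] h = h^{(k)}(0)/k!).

L = (-1 + 32·x + 64·x^2 + 48·x^3 + 12·x^4)·Dx^2 + (1 + x + 16·x^2 + 32·x^3 + 20·x^4 + 4·x^5)·Dx^3  (order 3).
h: a_k = 0, 0, 2, 2/3, -16/3, -32/5, 472/15, 1528/21, …
ICs: h(0) = 0, h′(0) = 0, h′′(0) = 4.

f: a_k = 0, 2, 0, -8/3, 0, 32/5, 0, -128/7, …
Change of var in L_f (x↦r) gives L₀.
h=∫₀ˣh₀: take L = L₀·Dx.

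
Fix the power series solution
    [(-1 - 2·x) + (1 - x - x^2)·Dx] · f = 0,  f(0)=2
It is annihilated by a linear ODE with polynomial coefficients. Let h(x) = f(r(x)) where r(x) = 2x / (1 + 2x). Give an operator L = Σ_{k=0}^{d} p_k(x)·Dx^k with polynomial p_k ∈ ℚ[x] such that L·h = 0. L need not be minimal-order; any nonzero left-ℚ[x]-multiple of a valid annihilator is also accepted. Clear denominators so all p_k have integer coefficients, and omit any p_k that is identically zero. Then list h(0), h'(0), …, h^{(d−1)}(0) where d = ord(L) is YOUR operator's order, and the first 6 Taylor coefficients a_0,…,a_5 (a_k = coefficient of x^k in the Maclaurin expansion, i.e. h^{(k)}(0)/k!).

L = (2 + 12·x) + (-1 - 4·x + 8·x^3)·Dx  (order 1).
h: a_k = 2, 4, 8, 0, 32, -64, …
ICs: h(0) = 2.

f: a_k = 2, 2, 4, 6, 10, 16, …
L₀ from L_f via x↦r, Dx↦r'^{-1}Dx.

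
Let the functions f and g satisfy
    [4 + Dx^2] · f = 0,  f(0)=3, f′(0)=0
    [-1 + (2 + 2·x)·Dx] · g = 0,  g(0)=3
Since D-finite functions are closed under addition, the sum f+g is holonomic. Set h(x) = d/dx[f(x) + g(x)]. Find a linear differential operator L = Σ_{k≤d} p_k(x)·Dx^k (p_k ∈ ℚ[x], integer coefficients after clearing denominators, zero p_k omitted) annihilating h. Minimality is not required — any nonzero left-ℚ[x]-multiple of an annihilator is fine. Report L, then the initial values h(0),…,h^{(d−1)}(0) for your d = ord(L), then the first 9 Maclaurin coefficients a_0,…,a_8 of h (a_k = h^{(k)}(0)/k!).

L = (-124 - 128·x - 64·x^2) + (-152 - 408·x - 384·x^2 - 128·x^3)·Dx + (-31 - 32·x - 16·x^2)·Dx^2 + (-38 - 102·x - 96·x^2 - 32·x^3)·Dx^3  (order 3).
h: a_k = 3/2, -51/4, 9/16, 241/32, 105/256, -5041/2560, 693/2048, -69599/430080, 19305/65536, …
ICs: h(0) = 3/2, h′(0) = -51/4, h′′(0) = 9/8.

f: a_k = 3, 0, -6, 0, 2, 0, -4/15, 0, 2/105, …
g: a_k = 3, 3/2, -3/8, 3/16, -15/128, 21/256, -63/1024, 99/2048, -1287/32768, …
h₀=f+g: left-lcm gives L₀, ord ≤ 3.
h=h₀': d/dx-closure on L₀ ⇒ L.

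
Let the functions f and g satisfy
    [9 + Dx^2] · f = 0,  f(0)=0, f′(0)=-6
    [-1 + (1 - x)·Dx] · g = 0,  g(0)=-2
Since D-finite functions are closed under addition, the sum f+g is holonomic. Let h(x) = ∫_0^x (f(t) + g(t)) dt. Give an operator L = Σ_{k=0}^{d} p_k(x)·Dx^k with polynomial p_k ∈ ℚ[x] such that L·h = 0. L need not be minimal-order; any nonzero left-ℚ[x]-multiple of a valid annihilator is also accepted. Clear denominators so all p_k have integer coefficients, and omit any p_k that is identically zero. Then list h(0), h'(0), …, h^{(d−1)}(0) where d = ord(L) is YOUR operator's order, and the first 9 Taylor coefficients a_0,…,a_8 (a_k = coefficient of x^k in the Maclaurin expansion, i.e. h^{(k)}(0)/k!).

f: a_k = 0, -6, 0, 9, 0, -81/20, 0, 243/280, 0, …
g: a_k = -2, -2, -2, -2, -2, -2, -2, -2, -2, …
Sum ⇒ L₀ = lclm(L_f,L_g) in ℚ(x)⟨Dx⟩.
h=∫₀ˣh₀: take L = L₀·Dx.
L = (-135 + 162·x - 81·x^2)·Dx + (99 - 261·x + 243·x^2 - 81·x^3)·Dx^2 + (-15 + 18·x - 9·x^2)·Dx^3 + (11 - 29·x + 27·x^2 - 9·x^3)·Dx^4  (order 4).
h: a_k = 0, -2, -4, -2/3, 7/4, -2/5, -121/120, -2/7, -317/2240, …
ICs: h(0) = 0, h′(0) = -2, h′′(0) = -8, h′′′(0) = -4.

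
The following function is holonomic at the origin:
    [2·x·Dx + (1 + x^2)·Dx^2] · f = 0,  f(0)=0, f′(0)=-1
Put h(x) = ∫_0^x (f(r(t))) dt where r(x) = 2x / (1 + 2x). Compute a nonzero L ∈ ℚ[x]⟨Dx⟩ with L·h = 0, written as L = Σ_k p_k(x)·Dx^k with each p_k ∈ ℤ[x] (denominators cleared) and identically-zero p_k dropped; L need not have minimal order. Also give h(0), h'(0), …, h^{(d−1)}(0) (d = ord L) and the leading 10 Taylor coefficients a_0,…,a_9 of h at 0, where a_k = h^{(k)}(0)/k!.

L = (4 + 16·x)·Dx^2 + (1 + 4·x + 8·x^2)·Dx^3  (order 3).
h: a_k = 0, 0, -1, 4/3, -4/3, 0, 64/15, -256/21, 128/7, 0, …
ICs: h(0) = 0, h′(0) = 0, h′′(0) = -2.

f: a_k = 0, -1, 0, 1/3, 0, -1/5, 0, 1/7, 0, -1/9, …
Substitute x→r, Dx→(1/r')Dx; clear ⇒ L₀.
Integrate: L := L₀·Dx.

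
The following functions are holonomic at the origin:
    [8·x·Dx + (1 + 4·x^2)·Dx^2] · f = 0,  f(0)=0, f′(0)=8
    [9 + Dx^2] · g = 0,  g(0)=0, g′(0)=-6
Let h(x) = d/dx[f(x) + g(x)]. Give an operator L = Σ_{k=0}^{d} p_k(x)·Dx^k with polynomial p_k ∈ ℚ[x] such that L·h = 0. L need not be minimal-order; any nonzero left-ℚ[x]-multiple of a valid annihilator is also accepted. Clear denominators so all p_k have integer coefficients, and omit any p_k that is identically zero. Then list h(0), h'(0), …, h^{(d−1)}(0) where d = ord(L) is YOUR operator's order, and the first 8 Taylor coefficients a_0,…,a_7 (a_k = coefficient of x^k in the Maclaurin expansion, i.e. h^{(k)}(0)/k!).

L = (-2808·x + 19008·x^3 + 10368·x^5) + (9 + 1548·x^2 + 7344·x^4 + 5184·x^6)·Dx + (-312·x + 2112·x^3 + 1152·x^5)·Dx^2 + (1 + 172·x^2 + 816·x^4 + 576·x^6)·Dx^3  (order 3).
h: a_k = 2, 0, -5, 0, 431/4, 0, -20237/40, 0, …
ICs: h(0) = 2, h′(0) = 0, h′′(0) = -10.

f: a_k = 0, 8, 0, -32/3, 0, 128/5, 0, -512/7, …
g: a_k = 0, -6, 0, 9, 0, -81/20, 0, 243/280, …
Sum ⇒ L₀ = lclm(L_f,L_g) in ℚ(x)⟨Dx⟩.
Differentiate: ansatz ord ≤ ord L₀ ⇒ L.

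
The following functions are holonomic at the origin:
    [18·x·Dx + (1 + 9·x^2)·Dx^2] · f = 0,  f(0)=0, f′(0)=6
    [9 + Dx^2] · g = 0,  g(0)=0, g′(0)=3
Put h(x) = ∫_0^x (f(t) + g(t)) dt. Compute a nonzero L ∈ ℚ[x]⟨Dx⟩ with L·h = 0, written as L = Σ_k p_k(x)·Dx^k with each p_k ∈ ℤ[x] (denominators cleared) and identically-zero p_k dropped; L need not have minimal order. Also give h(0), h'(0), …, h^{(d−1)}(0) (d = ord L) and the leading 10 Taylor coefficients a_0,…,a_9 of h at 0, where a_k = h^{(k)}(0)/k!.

L = (-1782·x + 20412·x^3 + 13122·x^5)·Dx^2 + (-9 + 567·x^2 + 6561·x^4 + 6561·x^6)·Dx^3 + (-198·x + 2268·x^3 + 1458·x^5)·Dx^4 + (-1 + 63·x^2 + 729·x^4 + 729·x^6)·Dx^5  (order 5).
h: a_k = 0, 0, 9/2, 0, -45/8, 0, 1323/80, 0, -350163/4480, 0, …
ICs: h(0) = 0, h′(0) = 0, h′′(0) = 9, h′′′(0) = 0, h′′′′(0) = -135.

f: a_k = 0, 6, 0, -18, 0, 486/5, 0, -4374/7, 0, 4374, …
g: a_k = 0, 3, 0, -9/2, 0, 81/40, 0, -243/560, 0, 243/4480, …
Weyl lclm of L_f,L_g ⇒ L₀ (ord ≤ 4).
∫: right-multiply L₀ by Dx.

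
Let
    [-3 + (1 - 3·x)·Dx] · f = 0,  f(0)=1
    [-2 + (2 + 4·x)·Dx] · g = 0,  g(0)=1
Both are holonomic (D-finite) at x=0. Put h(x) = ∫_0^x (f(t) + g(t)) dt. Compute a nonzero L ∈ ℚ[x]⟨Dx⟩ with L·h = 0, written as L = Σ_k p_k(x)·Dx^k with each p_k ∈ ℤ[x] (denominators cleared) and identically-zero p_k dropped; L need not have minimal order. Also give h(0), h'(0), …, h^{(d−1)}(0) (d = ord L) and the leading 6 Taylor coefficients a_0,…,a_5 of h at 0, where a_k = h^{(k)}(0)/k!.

f: a_k = 1, 3, 9, 27, 81, 243, …
g: a_k = 1, 1, -1/2, 1/2, -5/8, 7/8, …
Sum ⇒ L₀ = lclm(L_f,L_g) in ℚ(x)⟨Dx⟩.
Integrate: L := L₀·Dx.
L = (-42 - 54·x)·Dx + (38 + 132·x + 162·x^2)·Dx^2 + (-4 - 14·x + 42·x^2 + 108·x^3)·Dx^3  (order 3).
h: a_k = 0, 2, 2, 17/6, 55/8, 643/40, …
ICs: h(0) = 0, h′(0) = 2, h′′(0) = 4.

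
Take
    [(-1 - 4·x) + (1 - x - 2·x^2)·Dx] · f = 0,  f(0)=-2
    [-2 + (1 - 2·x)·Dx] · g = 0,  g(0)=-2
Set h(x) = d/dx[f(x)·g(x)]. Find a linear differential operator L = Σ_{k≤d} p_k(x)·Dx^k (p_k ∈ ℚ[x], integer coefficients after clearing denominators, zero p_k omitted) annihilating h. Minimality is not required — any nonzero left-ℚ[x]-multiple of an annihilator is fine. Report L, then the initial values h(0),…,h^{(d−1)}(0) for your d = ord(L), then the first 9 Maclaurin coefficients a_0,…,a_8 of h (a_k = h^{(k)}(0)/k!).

L = (6 + 16·x + 16·x^2) + (-1 - x + 4·x^2 + 4·x^3)·Dx  (order 1).
h: a_k = 12, 72, 276, 912, 2700, 7512, 19908, 50976, 126972, …
ICs: h(0) = 12.

f: a_k = -2, -2, -6, -10, -22, -42, -86, -170, -342, …
g: a_k = -2, -4, -8, -16, -32, -64, -128, -256, -512, …
Sym-product of L_f,L_g gives L₀ (≤ ord 1).
h₀' ⇒ L via d/dx closure of L₀.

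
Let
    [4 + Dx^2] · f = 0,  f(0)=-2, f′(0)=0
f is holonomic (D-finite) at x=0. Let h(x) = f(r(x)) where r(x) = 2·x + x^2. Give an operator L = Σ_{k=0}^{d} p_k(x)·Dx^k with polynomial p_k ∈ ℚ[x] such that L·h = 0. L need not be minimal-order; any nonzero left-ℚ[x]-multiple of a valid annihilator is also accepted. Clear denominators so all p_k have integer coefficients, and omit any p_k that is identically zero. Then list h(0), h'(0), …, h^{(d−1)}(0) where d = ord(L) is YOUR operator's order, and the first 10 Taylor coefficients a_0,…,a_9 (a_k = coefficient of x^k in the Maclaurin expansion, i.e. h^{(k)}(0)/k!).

f: a_k = -2, 0, 4, 0, -4/3, 0, 8/45, 0, -4/315, 0, …
L₀ from L_f via x↦r, Dx↦r'^{-1}Dx.
L = (16 + 48·x + 48·x^2 + 16·x^3) - Dx + (1 + x)·Dx^2  (order 2).
h: a_k = -2, 0, 16, 16, -52/3, -128/3, -928/45, 352/15, 11996/315, 4864/315, …
ICs: h(0) = -2, h′(0) = 0.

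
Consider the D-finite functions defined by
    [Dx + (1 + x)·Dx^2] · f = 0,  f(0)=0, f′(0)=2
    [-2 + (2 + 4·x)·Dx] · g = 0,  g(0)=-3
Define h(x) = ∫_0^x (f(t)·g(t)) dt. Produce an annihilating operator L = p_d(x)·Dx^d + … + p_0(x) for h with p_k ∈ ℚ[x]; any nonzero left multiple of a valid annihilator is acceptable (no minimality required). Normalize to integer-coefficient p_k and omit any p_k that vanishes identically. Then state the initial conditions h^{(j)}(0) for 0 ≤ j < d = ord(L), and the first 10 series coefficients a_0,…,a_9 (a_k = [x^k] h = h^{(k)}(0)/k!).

L = (2 + x)·Dx + (-1 - 2·x)·Dx^2 + (1 + 5·x + 8·x^2 + 4·x^3)·Dx^3  (order 3).
h: a_k = 0, 0, -3, -1, 1, -1, 131/120, -363/280, 927/560, -943/420, …
ICs: h(0) = 0, h′(0) = 0, h′′(0) = -6.

f: a_k = 0, 2, -1, 2/3, -1/2, 2/5, -1/3, 2/7, -1/4, 2/9, …
g: a_k = -3, -3, 3/2, -3/2, 15/8, -21/8, 63/16, -99/16, 1287/128, -2145/128, …
Sym-product of L_f,L_g gives L₀ (≤ ord 2).
∫: right-multiply L₀ by Dx.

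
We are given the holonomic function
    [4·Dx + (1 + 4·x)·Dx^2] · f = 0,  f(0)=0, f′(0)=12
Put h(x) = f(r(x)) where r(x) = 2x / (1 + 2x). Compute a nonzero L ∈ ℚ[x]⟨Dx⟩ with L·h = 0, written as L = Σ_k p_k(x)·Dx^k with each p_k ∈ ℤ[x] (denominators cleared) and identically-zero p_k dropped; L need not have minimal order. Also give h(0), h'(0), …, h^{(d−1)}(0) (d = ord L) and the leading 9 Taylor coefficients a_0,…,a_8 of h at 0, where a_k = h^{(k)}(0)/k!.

f: a_k = 0, 12, -24, 64, -192, 3072/5, -2048, 49152/7, -24576, …
Substitute x→r, Dx→(1/r')Dx; clear ⇒ L₀.
L = (12 + 40·x)·Dx + (1 + 12·x + 20·x^2)·Dx^2  (order 2).
h: a_k = 0, 24, -144, 992, -7488, 299904/5, -499968, 29999616/7, -37499904, …
ICs: h(0) = 0, h′(0) = 24.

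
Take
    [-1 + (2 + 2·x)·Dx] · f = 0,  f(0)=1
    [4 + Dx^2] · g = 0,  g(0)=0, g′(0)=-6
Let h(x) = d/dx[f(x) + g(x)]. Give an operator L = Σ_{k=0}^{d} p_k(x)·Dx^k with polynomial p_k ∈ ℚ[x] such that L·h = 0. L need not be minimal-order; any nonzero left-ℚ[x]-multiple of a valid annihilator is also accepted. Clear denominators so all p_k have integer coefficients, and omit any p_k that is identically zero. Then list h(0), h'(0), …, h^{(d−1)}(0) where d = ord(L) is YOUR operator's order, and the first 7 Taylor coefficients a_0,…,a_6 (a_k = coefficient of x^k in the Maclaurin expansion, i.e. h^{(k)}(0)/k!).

f: a_k = 1, 1/2, -1/8, 1/16, -5/128, 7/256, -21/1024, …
g: a_k = 0, -6, 0, 4, 0, -4/5, 0, …
h₀=f+g: left-lcm gives L₀, ord ≤ 3.
h₀' ⇒ L via d/dx closure of L₀.
L = (-124 - 128·x - 64·x^2) + (-152 - 408·x - 384·x^2 - 128·x^3)·Dx + (-31 - 32·x - 16·x^2)·Dx^2 + (-38 - 102·x - 96·x^2 - 32·x^3)·Dx^3  (order 3).
h: a_k = -11/2, -1/4, 195/16, -5/32, -989/256, -63/512, 19849/30720, …
ICs: h(0) = -11/2, h′(0) = -1/4, h′′(0) = 195/8.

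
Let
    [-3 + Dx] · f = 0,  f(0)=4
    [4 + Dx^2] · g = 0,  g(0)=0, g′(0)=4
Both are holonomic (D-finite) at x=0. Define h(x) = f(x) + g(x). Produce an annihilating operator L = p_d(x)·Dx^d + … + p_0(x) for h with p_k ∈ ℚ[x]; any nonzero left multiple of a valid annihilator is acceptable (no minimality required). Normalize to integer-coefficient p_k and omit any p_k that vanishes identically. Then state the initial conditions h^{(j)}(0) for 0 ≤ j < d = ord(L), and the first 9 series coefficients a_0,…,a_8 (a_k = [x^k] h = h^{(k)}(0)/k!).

L = -12 + 4·Dx - 3·Dx^2 + Dx^3  (order 3).
h: a_k = 4, 16, 18, 46/3, 27/2, 259/30, 81/20, 2123/1260, 729/1120, …
ICs: h(0) = 4, h′(0) = 16, h′′(0) = 36.

f: a_k = 4, 12, 18, 18, 27/2, 81/10, 81/20, 243/140, 729/1120, …
g: a_k = 0, 4, 0, -8/3, 0, 8/15, 0, -16/315, 0, …
L₀ := lclm(L_f,L_g); ord L₀ ≤ 1+2.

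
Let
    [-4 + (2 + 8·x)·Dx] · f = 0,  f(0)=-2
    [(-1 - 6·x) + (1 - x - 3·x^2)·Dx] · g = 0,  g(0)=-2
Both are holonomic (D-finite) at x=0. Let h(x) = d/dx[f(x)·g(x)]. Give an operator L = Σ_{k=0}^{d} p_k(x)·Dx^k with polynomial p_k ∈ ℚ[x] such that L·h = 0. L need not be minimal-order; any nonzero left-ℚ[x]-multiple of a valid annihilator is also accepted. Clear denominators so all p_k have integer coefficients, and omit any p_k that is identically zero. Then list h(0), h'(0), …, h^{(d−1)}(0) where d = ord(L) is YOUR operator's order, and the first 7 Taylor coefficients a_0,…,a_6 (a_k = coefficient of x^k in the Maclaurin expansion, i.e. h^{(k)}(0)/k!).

f: a_k = -2, -4, 4, -8, 20, -56, 168, …
g: a_k = -2, -2, -8, -14, -38, -80, -194, …
Product ⇒ symmetric product L₀, ord ≤ 1.
Differentiate: ansatz ord ≤ ord L₀ ⇒ L.
L = (8 + 126·x + 390·x^2 + 480·x^3 + 540·x^4) + (-3 - 17·x - 21·x^2 + 38·x^3 + 222·x^4 + 216·x^5)·Dx  (order 1).
h: a_k = 12, 32, 204, 304, 1960, 1704, 17612, …
ICs: h(0) = 12.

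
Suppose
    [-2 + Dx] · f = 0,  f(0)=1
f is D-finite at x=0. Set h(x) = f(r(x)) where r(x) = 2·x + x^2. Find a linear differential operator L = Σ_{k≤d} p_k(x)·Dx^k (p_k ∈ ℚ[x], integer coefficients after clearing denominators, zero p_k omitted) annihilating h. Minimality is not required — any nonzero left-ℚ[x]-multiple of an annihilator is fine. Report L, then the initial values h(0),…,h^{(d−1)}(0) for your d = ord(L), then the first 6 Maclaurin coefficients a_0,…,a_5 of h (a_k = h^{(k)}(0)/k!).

L = (-4 - 4·x) + Dx  (order 1).
h: a_k = 1, 4, 10, 56/3, 86/3, 568/15, …
ICs: h(0) = 1.

f: a_k = 1, 2, 2, 4/3, 2/3, 4/15, …
Substitute x→r, Dx→(1/r')Dx; clear ⇒ L₀.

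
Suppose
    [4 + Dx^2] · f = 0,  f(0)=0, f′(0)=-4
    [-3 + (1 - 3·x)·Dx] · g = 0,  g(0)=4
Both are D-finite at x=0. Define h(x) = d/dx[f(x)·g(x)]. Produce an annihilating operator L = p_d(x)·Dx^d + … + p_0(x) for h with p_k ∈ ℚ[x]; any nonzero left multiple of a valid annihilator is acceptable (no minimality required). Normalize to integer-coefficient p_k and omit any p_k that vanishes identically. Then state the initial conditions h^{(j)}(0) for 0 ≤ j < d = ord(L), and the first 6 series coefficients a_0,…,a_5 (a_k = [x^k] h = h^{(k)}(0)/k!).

L = (-14 - 24·x + 36·x^2) + (-6 + 18·x)·Dx + (1 - 6·x + 9·x^2)·Dx^2  (order 2).
h: a_k = -16, -96, -400, -1600, -18032/3, -108192/5, …
ICs: h(0) = -16, h′(0) = -96.

f: a_k = 0, -4, 0, 8/3, 0, -8/15, …
g: a_k = 4, 12, 36, 108, 324, 972, …
h₀=f·g: eliminate ⇒ L₀, order ≤ 2·1.
h₀' ⇒ L via d/dx closure of L₀.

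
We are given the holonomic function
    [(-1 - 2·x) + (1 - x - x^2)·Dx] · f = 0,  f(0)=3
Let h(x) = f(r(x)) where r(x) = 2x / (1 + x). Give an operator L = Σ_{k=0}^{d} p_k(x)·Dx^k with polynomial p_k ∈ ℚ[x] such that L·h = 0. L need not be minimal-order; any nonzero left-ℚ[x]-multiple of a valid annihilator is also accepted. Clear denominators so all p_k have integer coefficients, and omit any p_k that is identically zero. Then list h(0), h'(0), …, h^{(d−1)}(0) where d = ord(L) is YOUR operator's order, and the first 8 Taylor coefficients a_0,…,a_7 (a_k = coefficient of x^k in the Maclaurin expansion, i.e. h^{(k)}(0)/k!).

f: a_k = 3, 3, 6, 9, 15, 24, 39, 63, …
L₀ from L_f via x↦r, Dx↦r'^{-1}Dx.
L = (2 + 10·x) + (-1 - x + 5·x^2 + 5·x^3)·Dx  (order 1).
h: a_k = 3, 6, 18, 30, 90, 150, 450, 750, …
ICs: h(0) = 3.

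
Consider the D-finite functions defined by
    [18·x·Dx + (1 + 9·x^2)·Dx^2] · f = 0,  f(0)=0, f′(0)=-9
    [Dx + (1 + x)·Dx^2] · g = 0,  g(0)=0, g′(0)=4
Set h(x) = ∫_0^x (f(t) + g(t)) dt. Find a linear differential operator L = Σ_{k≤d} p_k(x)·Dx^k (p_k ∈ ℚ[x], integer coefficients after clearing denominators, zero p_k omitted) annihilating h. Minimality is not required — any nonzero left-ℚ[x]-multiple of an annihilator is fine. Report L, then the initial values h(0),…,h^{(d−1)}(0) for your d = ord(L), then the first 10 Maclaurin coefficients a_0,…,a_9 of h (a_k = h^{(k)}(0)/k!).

L = (-18 - 54·x + 486·x^2 + 162·x^3)·Dx^2 + (-20 - 36·x + 432·x^2 + 972·x^3 + 324·x^4)·Dx^3 + (-1 + 17·x + 18·x^2 + 162·x^3 + 243·x^4 + 81·x^5)·Dx^4  (order 4).
h: a_k = 0, 0, -5/2, -2/3, 85/12, -1/5, -145/6, -2/21, 6565/56, -1/18, …
ICs: h(0) = 0, h′(0) = 0, h′′(0) = -5, h′′′(0) = -4.

f: a_k = 0, -9, 0, 27, 0, -729/5, 0, 6561/7, 0, -6561, …
g: a_k = 0, 4, -2, 4/3, -1, 4/5, -2/3, 4/7, -1/2, 4/9, …
h₀=f+g: left-lcm gives L₀, ord ≤ 4.
Integrate: L := L₀·Dx.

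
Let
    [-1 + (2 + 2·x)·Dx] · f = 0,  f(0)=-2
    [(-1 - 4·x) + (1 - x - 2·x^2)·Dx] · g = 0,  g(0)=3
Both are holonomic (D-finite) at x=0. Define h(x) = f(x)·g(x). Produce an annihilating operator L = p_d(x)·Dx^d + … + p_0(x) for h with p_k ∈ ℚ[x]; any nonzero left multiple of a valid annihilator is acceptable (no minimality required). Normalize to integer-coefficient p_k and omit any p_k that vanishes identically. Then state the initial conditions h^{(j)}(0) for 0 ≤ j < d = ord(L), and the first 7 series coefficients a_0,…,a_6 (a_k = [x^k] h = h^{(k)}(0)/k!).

f: a_k = -2, -1, 1/4, -1/8, 5/64, -7/128, 21/512, …
g: a_k = 3, 3, 9, 15, 33, 63, 129, …
L₀ := L_f ⊗_s L_g (sym. prod.), ord ≤ 1.
L = (3 + 6·x) + (-2 + 2·x + 4·x^2)·Dx  (order 1).
h: a_k = -6, -9, -81/4, -309/8, -5049/64, -20007/128, -160749/512, …
ICs: h(0) = -6.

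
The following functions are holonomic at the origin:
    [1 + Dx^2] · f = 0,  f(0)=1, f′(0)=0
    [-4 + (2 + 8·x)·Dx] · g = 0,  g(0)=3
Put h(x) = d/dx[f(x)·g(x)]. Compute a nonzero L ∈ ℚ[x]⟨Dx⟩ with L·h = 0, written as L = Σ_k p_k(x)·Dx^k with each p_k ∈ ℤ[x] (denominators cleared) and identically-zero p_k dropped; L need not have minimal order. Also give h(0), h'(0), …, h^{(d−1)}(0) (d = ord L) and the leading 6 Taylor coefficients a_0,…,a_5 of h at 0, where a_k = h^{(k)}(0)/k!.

f: a_k = 1, 0, -1/2, 0, 1/24, 0, …
g: a_k = 3, 6, -6, 12, -30, 84, …
L₀ := L_f ⊗_s L_g (sym. prod.), ord ≤ 2.
Derive L from L₀ (diff closure).
L = (-7 + 336·x + 736·x^2 + 256·x^3 + 256·x^4) + (44 + 144·x - 192·x^2 - 256·x^3)·Dx + (13 + 112·x + 288·x^2 + 256·x^3 + 256·x^4)·Dx^2  (order 2).
h: a_k = 6, -15, 27, -215/2, 1565/4, -56941/40, …
ICs: h(0) = 6, h′(0) = -15.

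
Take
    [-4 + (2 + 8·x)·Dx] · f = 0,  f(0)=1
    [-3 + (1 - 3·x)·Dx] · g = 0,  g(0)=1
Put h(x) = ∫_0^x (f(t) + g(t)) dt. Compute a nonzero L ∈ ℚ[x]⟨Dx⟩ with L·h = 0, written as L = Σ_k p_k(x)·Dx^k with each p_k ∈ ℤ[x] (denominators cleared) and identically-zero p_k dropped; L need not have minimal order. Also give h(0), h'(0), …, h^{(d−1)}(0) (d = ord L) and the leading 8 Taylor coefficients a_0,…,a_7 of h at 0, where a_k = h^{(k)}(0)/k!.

L = (48 + 108·x)·Dx + (-22 - 120·x - 324·x^2)·Dx^2 + (1 + 19·x + 6·x^2 - 216·x^3)·Dx^3  (order 3).
h: a_k = 0, 2, 5/2, 7/3, 31/4, 71/5, 271/6, 645/7, …
ICs: h(0) = 0, h′(0) = 2, h′′(0) = 5.

f: a_k = 1, 2, -2, 4, -10, 28, -84, 264, …
g: a_k = 1, 3, 9, 27, 81, 243, 729, 2187, …
Weyl lclm of L_f,L_g ⇒ L₀ (ord ≤ 2).
Integrate: L := L₀·Dx.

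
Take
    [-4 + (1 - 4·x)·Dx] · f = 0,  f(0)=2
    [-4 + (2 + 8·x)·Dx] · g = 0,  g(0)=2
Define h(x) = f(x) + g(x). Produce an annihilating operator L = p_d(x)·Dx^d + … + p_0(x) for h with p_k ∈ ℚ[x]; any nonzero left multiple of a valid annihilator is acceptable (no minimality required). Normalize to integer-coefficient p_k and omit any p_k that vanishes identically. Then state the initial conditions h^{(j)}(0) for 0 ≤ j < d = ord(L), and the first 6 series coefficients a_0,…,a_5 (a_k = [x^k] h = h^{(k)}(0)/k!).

f: a_k = 2, 8, 32, 128, 512, 2048, …
g: a_k = 2, 4, -4, 8, -20, 56, …
L₀ := lclm(L_f,L_g); ord L₀ ≤ 1+1.
L = (-40 - 96·x) + (18 + 112·x + 288·x^2)·Dx + (-1 - 12·x + 16·x^2 + 192·x^3)·Dx^2  (order 2).
h: a_k = 4, 12, 28, 136, 492, 2104, …
ICs: h(0) = 4, h′(0) = 12.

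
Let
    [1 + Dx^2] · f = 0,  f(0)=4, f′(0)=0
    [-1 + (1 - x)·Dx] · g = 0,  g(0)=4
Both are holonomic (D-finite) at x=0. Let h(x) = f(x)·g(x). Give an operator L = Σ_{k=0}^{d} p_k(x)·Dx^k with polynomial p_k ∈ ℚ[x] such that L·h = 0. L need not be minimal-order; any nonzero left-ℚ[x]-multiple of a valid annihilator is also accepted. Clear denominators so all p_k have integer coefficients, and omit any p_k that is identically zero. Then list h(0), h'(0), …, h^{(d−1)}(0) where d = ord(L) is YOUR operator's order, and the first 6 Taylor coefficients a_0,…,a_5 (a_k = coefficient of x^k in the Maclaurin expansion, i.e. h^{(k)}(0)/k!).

f: a_k = 4, 0, -2, 0, 1/6, 0, …
g: a_k = 4, 4, 4, 4, 4, 4, …
Sym-product of L_f,L_g gives L₀ (≤ ord 2).
L = (-1 + x) + 2·Dx + (-1 + x)·Dx^2  (order 2).
h: a_k = 16, 16, 8, 8, 26/3, 26/3, …
ICs: h(0) = 16, h′(0) = 16.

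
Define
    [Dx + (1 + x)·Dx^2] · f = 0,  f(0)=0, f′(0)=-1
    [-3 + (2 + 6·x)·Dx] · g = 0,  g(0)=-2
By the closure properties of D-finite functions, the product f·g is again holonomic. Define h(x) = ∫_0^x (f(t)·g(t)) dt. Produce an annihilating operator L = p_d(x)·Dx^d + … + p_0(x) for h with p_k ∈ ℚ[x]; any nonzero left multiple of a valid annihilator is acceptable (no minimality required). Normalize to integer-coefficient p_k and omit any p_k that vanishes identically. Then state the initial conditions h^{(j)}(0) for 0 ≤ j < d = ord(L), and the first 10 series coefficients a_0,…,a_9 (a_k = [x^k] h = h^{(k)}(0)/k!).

f: a_k = 0, -1, 1/2, -1/3, 1/4, -1/5, 1/6, -1/7, 1/8, -1/9, …
g: a_k = -2, -3, 9/4, -27/8, 405/64, -1701/128, 15309/512, -72171/1024, 2814669/16384, -14073345/32768, …
Sym-product of L_f,L_g gives L₀ (≤ ord 2).
∫: right-multiply L₀ by Dx.
L = (21 + 9·x)·Dx + (-8 - 24·x)·Dx^2 + (4 + 28·x + 60·x^2 + 36·x^3)·Dx^3  (order 3).
h: a_k = 0, 0, 1, 2/3, -37/48, 1, -2917/1920, 17671/6720, -719709/143360, 830323/80640, …
ICs: h(0) = 0, h′(0) = 0, h′′(0) = 2.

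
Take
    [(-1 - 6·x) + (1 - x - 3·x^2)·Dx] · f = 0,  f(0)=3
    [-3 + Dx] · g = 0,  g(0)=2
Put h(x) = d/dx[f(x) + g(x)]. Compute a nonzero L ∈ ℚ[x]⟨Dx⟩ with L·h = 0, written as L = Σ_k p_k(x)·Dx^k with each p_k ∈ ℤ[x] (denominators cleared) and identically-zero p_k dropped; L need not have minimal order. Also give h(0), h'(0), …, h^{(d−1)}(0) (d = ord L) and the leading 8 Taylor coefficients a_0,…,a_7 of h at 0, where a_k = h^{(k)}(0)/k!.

f: a_k = 3, 3, 12, 21, 57, 120, 291, 651, …
g: a_k = 2, 6, 9, 9, 27/4, 81/20, 81/40, 243/280, …
Weyl lclm of L_f,L_g ⇒ L₀ (ord ≤ 2).
h₀' ⇒ L via d/dx closure of L₀.
L = (54 + 774·x + 864·x^2 + 2916·x^3 + 1458·x^4) + (-33 - 252·x - 477·x^2 - 864·x^3 + 405·x^4 + 486·x^5)·Dx + (5 - 2·x + 63·x^2 - 36·x^3 - 297·x^4 - 162·x^5)·Dx^2  (order 2).
h: a_k = 9, 42, 90, 255, 2481/4, 35163/20, 182523/40, 3414489/280, …
ICs: h(0) = 9, h′(0) = 42.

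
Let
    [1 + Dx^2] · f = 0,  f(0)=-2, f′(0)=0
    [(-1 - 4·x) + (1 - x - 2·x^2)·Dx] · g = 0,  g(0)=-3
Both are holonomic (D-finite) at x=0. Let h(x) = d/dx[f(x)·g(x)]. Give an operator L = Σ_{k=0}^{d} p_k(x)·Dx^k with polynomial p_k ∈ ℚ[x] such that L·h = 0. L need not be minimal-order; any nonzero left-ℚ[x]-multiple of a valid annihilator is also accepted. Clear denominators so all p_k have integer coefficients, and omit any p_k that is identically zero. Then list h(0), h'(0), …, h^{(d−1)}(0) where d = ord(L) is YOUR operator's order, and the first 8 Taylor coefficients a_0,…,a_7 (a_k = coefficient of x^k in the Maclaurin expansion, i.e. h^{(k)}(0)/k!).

L = (31 - 2·x - 3·x^2 + 4·x^3 + 4·x^4) + (10 + 42·x + 12·x^2 + 16·x^3)·Dx + (-3 + 2·x + 5·x^2 + 4·x^3 + 4·x^4)·Dx^2  (order 2).
h: a_k = 6, 30, 81, 229, 2225/4, 27089/20, 376523/120, 6046153/840, …
ICs: h(0) = 6, h′(0) = 30.

f: a_k = -2, 0, 1, 0, -1/12, 0, 1/360, 0, …
g: a_k = -3, -3, -9, -15, -33, -63, -129, -255, …
f·g: L₀ = L_f ⊗_s L_g, ord ≤ 2·1.
h₀' ⇒ L via d/dx closure of L₀.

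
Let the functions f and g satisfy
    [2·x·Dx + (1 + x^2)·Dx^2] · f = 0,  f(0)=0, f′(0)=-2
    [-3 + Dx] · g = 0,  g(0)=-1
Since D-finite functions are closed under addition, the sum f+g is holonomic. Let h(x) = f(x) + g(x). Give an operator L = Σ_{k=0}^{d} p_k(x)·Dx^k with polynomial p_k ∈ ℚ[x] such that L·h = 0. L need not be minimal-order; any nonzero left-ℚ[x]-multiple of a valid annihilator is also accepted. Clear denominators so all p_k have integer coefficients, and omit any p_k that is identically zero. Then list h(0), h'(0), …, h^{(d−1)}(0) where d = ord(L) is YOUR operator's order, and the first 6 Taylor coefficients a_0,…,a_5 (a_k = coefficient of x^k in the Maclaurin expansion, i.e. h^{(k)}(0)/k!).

f: a_k = 0, -2, 0, 2/3, 0, -2/5, …
g: a_k = -1, -3, -9/2, -9/2, -27/8, -81/40, …
L₀ := lclm(L_f,L_g); ord L₀ ≤ 2+1.
L = (6 - 18·x - 18·x^2 - 18·x^3)·Dx + (-11 - 12·x^2 - 9·x^4)·Dx^2 + (3 + 2·x + 6·x^2 + 2·x^3 + 3·x^4)·Dx^3  (order 3).
h: a_k = -1, -5, -9/2, -23/6, -27/8, -97/40, …
ICs: h(0) = -1, h′(0) = -5, h′′(0) = -9.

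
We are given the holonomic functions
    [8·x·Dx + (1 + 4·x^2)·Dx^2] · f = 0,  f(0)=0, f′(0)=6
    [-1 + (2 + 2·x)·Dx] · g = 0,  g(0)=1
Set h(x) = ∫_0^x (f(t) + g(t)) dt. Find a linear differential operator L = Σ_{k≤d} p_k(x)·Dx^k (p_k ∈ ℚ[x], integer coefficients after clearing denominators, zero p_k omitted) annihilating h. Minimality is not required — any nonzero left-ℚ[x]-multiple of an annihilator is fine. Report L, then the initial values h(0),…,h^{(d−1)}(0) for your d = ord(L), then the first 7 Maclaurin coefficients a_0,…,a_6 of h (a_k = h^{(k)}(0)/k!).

L = (-16 - 40·x + 192·x^2 + 96·x^3)·Dx^2 + (-35 - 64·x + 328·x^2 + 768·x^3 + 336·x^4)·Dx^3 + (-2 + 30·x + 48·x^2 + 144·x^3 + 224·x^4 + 96·x^5)·Dx^4  (order 4).
h: a_k = 0, 1, 13/4, -1/24, -127/64, -1/128, 24611/7680, …
ICs: h(0) = 0, h′(0) = 1, h′′(0) = 13/2, h′′′(0) = -1/4.

f: a_k = 0, 6, 0, -8, 0, 96/5, 0, …
g: a_k = 1, 1/2, -1/8, 1/16, -5/128, 7/256, -21/1024, …
L₀ := lclm(L_f,L_g); ord L₀ ≤ 2+1.
∫: right-multiply L₀ by Dx.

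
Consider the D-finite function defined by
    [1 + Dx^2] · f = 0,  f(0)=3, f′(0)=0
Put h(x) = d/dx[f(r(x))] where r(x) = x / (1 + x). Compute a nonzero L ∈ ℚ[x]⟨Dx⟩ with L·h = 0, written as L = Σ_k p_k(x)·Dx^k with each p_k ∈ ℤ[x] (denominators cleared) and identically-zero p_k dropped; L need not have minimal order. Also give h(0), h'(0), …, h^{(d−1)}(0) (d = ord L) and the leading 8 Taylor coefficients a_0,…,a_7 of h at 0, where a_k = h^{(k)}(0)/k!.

L = (7 + 12·x + 6·x^2) + (6 + 18·x + 18·x^2 + 6·x^3)·Dx + (1 + 4·x + 6·x^2 + 4·x^3 + x^4)·Dx^2  (order 2).
h: a_k = 0, -3, 9, -35/2, 55/2, -1501/40, 1827/40, -16699/336, …
ICs: h(0) = 0, h′(0) = -3.

f: a_k = 3, 0, -3/2, 0, 1/8, 0, -1/240, 0, …
Substitute x→r, Dx→(1/r')Dx; clear ⇒ L₀.
Derive L from L₀ (diff closure).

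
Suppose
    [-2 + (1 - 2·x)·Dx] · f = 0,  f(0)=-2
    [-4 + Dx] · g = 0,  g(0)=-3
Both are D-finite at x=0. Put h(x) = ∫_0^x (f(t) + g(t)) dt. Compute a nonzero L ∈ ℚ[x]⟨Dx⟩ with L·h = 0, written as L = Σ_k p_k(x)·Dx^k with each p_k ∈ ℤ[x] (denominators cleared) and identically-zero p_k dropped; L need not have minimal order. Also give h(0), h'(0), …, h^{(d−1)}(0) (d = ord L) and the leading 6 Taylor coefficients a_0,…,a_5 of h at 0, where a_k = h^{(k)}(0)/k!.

L = -32·x·Dx + (-4 + 32·x - 32·x^2)·Dx^2 + (1 - 6·x + 8·x^2)·Dx^3  (order 3).
h: a_k = 0, -5, -8, -32/3, -12, -64/5, …
ICs: h(0) = 0, h′(0) = -5, h′′(0) = -16.

f: a_k = -2, -4, -8, -16, -32, -64, …
g: a_k = -3, -12, -24, -32, -32, -128/5, …
Sum ⇒ L₀ = lclm(L_f,L_g) in ℚ(x)⟨Dx⟩.
h=∫₀ˣh₀: take L = L₀·Dx.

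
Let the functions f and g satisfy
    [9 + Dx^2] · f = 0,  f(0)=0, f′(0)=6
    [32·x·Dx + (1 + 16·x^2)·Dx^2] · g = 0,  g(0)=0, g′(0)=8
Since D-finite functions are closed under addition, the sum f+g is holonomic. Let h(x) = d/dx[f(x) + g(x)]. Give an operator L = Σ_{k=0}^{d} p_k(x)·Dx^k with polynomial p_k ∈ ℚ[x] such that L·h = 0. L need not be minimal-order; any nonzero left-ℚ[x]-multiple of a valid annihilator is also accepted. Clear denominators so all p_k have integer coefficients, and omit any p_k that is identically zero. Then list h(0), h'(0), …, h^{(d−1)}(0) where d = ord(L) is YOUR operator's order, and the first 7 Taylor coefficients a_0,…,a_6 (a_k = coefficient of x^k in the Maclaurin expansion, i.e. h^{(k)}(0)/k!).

f: a_k = 0, 6, 0, -9, 0, 81/20, 0, …
g: a_k = 0, 8, 0, -128/3, 0, 2048/5, 0, …
f+g: L₀ = lclm(L_f,L_g), ord ≤ 2+2.
h=h₀': d/dx-closure on L₀ ⇒ L.
L = (-52704·x + 967680·x^3 + 663552·x^5) + (-207 + 13104·x^2 + 283392·x^4 + 331776·x^6)·Dx + (-5856·x + 107520·x^3 + 73728·x^5)·Dx^2 + (-23 + 1456·x^2 + 31488·x^4 + 36864·x^6)·Dx^3  (order 3).
h: a_k = 14, 0, -155, 0, 8273/4, 0, -1310963/40, …
ICs: h(0) = 14, h′(0) = 0, h′′(0) = -310.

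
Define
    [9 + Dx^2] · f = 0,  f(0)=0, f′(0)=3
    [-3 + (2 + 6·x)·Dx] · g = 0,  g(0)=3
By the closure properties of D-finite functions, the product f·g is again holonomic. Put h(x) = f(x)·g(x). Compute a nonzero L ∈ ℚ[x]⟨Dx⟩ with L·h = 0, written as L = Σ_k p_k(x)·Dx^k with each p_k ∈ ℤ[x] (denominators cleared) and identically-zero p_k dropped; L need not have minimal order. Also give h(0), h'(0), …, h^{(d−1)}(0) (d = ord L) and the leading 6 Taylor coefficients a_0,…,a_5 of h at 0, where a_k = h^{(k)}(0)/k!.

f: a_k = 0, 3, 0, -9/2, 0, 81/40, …
g: a_k = 3, 9/2, -27/8, 81/16, -1215/128, 5103/256, …
f·g: L₀ = L_f ⊗_s L_g, ord ≤ 2·1.
L = (63 + 216·x + 324·x^2) + (-12 - 36·x)·Dx + (4 + 24·x + 36·x^2)·Dx^2  (order 2).
h: a_k = 0, 9, 27/2, -189/8, -81/16, -4617/640, …
ICs: h(0) = 0, h′(0) = 9.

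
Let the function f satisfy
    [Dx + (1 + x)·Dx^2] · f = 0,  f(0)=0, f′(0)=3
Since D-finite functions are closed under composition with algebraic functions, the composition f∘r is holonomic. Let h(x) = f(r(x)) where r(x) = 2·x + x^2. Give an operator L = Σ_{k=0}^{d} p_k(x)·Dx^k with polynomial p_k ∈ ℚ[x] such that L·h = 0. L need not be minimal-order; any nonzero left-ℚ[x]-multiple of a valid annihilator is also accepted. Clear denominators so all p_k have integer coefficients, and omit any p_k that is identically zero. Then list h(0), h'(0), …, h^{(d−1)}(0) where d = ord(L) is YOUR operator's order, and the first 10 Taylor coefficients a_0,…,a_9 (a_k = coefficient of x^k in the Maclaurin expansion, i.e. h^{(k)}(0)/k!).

f: a_k = 0, 3, -3/2, 1, -3/4, 3/5, -1/2, 3/7, -3/8, 1/3, …
h₀=f(r): pull back L_f along r ⇒ L₀.
L = Dx + (1 + x)·Dx^2  (order 2).
h: a_k = 0, 6, -3, 2, -3/2, 6/5, -1, 6/7, -3/4, 2/3, …
ICs: h(0) = 0, h′(0) = 6.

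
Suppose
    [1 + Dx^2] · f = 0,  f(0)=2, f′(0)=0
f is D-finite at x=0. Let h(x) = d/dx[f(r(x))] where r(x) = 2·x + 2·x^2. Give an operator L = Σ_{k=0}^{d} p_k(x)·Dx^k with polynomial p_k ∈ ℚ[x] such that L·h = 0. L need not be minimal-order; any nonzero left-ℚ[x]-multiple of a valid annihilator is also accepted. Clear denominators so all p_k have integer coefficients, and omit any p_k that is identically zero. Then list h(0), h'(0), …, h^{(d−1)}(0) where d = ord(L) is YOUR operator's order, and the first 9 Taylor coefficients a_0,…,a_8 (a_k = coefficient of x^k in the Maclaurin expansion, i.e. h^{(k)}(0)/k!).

f: a_k = 2, 0, -1, 0, 1/12, 0, -1/360, 0, 1/20160, …
L₀ from L_f via x↦r, Dx↦r'^{-1}Dx.
h₀' ⇒ L via d/dx closure of L₀.
L = (16 + 32·x + 96·x^2 + 128·x^3 + 64·x^4) + (-6 - 12·x)·Dx + (1 + 4·x + 4·x^2)·Dx^2  (order 2).
h: a_k = 0, -8, -24, -32/3, 80/3, 704/15, 448/15, -3328/315, -1088/35, …
ICs: h(0) = 0, h′(0) = -8.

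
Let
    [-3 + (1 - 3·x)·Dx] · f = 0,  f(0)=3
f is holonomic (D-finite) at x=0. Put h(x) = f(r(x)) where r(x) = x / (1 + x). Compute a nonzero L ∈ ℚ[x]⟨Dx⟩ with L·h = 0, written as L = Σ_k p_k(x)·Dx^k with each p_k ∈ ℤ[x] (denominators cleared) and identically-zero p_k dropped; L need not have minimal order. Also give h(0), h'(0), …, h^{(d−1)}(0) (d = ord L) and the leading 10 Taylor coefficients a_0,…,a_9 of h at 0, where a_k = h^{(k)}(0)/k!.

L = 3 + (-1 + x + 2·x^2)·Dx  (order 1).
h: a_k = 3, 9, 18, 36, 72, 144, 288, 576, 1152, 2304, …
ICs: h(0) = 3.

f: a_k = 3, 9, 27, 81, 243, 729, 2187, 6561, 19683, 59049, …
f∘r: x↦r, Dx↦Dx/r' in L_f ⇒ L₀.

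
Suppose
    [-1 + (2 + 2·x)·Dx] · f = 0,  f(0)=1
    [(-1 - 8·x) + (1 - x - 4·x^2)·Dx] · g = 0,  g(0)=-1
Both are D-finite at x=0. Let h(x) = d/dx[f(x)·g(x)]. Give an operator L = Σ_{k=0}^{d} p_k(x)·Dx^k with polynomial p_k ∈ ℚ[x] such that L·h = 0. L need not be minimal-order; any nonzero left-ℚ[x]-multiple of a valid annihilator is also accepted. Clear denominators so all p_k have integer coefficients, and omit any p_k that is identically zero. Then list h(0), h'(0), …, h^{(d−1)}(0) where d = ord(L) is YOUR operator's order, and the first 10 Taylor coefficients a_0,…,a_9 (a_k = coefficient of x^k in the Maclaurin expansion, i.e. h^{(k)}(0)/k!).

L = (43 + 210·x + 603·x^2 + 680·x^3 + 240·x^4) + (-6 - 34·x + 6·x^2 + 194·x^3 + 256·x^4 + 96·x^5)·Dx  (order 1).
h: a_k = -3/2, -43/4, -549/16, -4211/32, -100705/256, -645885/512, -7525945/2048, -44759491/4096, -2044232793/65536, -11704245945/131072, …
ICs: h(0) = -3/2.

f: a_k = 1, 1/2, -1/8, 1/16, -5/128, 7/256, -21/1024, 33/2048, -429/32768, 715/65536, …
g: a_k = -1, -1, -5, -9, -29, -65, -181, -441, -1165, -2929, …
f·g: L₀ = L_f ⊗_s L_g, ord ≤ 1·1.
h=h₀': d/dx-closure on L₀ ⇒ L.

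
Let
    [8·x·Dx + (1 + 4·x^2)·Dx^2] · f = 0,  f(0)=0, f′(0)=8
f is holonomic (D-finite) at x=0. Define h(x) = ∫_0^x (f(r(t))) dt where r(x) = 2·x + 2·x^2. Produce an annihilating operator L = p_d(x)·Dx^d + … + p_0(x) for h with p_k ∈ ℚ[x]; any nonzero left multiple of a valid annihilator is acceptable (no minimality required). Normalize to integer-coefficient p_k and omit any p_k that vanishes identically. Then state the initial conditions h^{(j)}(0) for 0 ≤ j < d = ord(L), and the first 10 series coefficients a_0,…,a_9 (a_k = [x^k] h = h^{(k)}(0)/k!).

L = (-2 + 32·x + 128·x^2 + 192·x^3 + 96·x^4)·Dx^2 + (1 + 2·x + 16·x^2 + 64·x^3 + 80·x^4 + 32·x^5)·Dx^3  (order 3).
h: a_k = 0, 0, 8, 16/3, -64/3, -256/5, 1408/15, 12032/21, -1024/7, -57344/9, …
ICs: h(0) = 0, h′(0) = 0, h′′(0) = 16.

f: a_k = 0, 8, 0, -32/3, 0, 128/5, 0, -512/7, 0, 2048/9, …
h₀=f(r): pull back L_f along r ⇒ L₀.
h=∫h₀ ⇒ L = L₀·Dx.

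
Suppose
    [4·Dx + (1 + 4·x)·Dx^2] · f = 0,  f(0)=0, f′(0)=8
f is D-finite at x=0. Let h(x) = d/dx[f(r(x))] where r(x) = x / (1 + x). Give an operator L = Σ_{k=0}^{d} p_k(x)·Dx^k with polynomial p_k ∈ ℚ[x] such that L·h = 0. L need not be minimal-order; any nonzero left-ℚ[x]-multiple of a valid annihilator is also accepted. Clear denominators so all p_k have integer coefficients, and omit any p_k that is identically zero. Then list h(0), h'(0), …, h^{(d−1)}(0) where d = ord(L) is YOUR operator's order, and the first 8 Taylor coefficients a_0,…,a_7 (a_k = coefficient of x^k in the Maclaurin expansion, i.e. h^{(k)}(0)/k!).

f: a_k = 0, 8, -16, 128/3, -128, 2048/5, -4096/3, 32768/7, …
h₀=f(r): pull back L_f along r ⇒ L₀.
h=h₀': d/dx-closure on L₀ ⇒ L.
L = (6 + 10·x) + (1 + 6·x + 5·x^2)·Dx  (order 1).
h: a_k = 8, -48, 248, -1248, 6248, -31248, 156248, -781248, …
ICs: h(0) = 8.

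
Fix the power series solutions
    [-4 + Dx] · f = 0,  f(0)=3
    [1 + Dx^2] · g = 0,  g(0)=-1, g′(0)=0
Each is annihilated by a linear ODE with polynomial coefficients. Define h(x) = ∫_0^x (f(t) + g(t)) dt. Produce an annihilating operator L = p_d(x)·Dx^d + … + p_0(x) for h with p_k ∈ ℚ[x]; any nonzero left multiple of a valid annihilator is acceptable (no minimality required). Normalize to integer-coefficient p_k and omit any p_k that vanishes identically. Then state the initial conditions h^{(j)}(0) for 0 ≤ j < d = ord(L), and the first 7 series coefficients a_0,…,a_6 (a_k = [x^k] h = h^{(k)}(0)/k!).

L = -4·Dx + Dx^2 - 4·Dx^3 + Dx^4  (order 4).
h: a_k = 0, 2, 6, 49/6, 8, 767/120, 64/15, …
ICs: h(0) = 0, h′(0) = 2, h′′(0) = 12, h′′′(0) = 49.

f: a_k = 3, 12, 24, 32, 32, 128/5, 256/15, …
g: a_k = -1, 0, 1/2, 0, -1/24, 0, 1/720, …
Weyl lclm of L_f,L_g ⇒ L₀ (ord ≤ 3).
h=∫₀ˣh₀: take L = L₀·Dx.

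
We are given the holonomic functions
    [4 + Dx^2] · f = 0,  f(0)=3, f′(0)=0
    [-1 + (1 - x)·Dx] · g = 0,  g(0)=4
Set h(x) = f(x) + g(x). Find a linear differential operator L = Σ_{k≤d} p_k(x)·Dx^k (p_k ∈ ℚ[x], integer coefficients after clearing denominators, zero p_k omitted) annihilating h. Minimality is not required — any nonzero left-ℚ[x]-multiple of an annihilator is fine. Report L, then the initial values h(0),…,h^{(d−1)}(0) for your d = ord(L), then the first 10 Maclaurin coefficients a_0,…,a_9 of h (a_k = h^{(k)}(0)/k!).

L = (-20 + 16·x - 8·x^2) + (12 - 28·x + 24·x^2 - 8·x^3)·Dx + (-5 + 4·x - 2·x^2)·Dx^2 + (3 - 7·x + 6·x^2 - 2·x^3)·Dx^3  (order 3).
h: a_k = 7, 4, -2, 4, 6, 4, 56/15, 4, 422/105, 4, …
ICs: h(0) = 7, h′(0) = 4, h′′(0) = -4.

f: a_k = 3, 0, -6, 0, 2, 0, -4/15, 0, 2/105, 0, …
g: a_k = 4, 4, 4, 4, 4, 4, 4, 4, 4, 4, …
h₀=f+g: left-lcm gives L₀, ord ≤ 3.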